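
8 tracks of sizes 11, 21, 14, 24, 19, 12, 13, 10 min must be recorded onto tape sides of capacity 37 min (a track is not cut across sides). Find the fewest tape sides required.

Total = 24 + 21 + 19 + 14 + 13 + 12 + 11 + 10 = 124 min.
Lower bound: ⌈124/37⌉ = 4 tape sides.
A packing using 4 tape sides:
  side 1: 24 + 13 = 37
  side 2: 21 + 14 = 35
  side 3: 19 + 12 = 31
  side 4: 11 + 10 = 21
This matches the lower bound, so 4 is optimal.

4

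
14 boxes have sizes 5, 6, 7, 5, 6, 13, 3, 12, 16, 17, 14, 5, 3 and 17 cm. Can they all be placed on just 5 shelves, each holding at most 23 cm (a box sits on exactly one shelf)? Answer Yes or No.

No

Total = 129 cm; ⌈129/23⌉ = 6.
At least 6 shelves are required, but only 5 are allowed.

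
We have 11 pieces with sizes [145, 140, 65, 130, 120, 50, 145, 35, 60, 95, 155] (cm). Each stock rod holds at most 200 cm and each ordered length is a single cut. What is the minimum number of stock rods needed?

7

Total = 155 + 145 + 145 + 140 + 130 + 120 + 95 + 65 + 60 + 50 + 35 = 1140 cm.
Lower bound: ⌈1140/200⌉ = 6 stock rods.
A packing using 7 stock rods:
  stock rod 1: 155 + 35 = 190
  stock rod 2: 145 + 50 = 195
  stock rod 3: 145 = 145
  stock rod 4: 140 + 60 = 200
  stock rod 5: 130 + 65 = 195
  stock rod 6: 120 = 120
  stock rod 7: 95 = 95
No arrangement into 6 stock rods stays within capacity, so 7 is optimal.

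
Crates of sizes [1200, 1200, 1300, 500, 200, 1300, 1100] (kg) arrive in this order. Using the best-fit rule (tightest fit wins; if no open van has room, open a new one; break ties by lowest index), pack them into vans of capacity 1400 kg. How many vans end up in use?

  1200 → van 1 (new)  [load 1200/1400]
  1200 → van 2 (new)  [load 1200/1400]
  1300 → van 3 (new)  [load 1300/1400]
  500 → van 4 (new)  [load 500/1400]
  200 → van 1  [load 1400/1400]
  1300 → van 5 (new)  [load 1300/1400]
  1100 → van 6 (new)  [load 1100/1400]
6 vans opened.

6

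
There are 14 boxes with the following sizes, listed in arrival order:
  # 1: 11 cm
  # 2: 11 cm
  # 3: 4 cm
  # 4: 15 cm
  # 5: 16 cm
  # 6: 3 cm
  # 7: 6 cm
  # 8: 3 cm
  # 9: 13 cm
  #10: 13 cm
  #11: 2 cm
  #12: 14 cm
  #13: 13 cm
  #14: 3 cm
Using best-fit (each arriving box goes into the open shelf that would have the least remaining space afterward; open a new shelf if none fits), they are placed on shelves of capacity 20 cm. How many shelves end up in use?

8

  11 → shelf 1 (new)  [load 11/20]
  11 → shelf 2 (new)  [load 11/20]
  4 → shelf 1  [load 15/20]
  15 → shelf 3 (new)  [load 15/20]
  16 → shelf 4 (new)  [load 16/20]
  3 → shelf 4  [load 19/20]
  6 → shelf 2  [load 17/20]
  3 → shelf 2  [load 20/20]
  13 → shelf 5 (new)  [load 13/20]
  13 → shelf 6 (new)  [load 13/20]
  2 → shelf 1  [load 17/20]
  14 → shelf 7 (new)  [load 14/20]
  13 → shelf 8 (new)  [load 13/20]
  3 → shelf 1  [load 20/20]
8 shelves opened.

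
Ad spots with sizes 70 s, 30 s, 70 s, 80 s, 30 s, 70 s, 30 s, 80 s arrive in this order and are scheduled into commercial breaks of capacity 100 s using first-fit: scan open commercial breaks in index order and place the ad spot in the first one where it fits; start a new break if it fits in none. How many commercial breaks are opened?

5

  70 → break 1 (new)  [load 70/100]
  30 → break 1  [load 100/100]
  70 → break 2 (new)  [load 70/100]
  80 → break 3 (new)  [load 80/100]
  30 → break 2  [load 100/100]
  70 → break 4 (new)  [load 70/100]
  30 → break 4  [load 100/100]
  80 → break 5 (new)  [load 80/100]
5 commercial breaks opened.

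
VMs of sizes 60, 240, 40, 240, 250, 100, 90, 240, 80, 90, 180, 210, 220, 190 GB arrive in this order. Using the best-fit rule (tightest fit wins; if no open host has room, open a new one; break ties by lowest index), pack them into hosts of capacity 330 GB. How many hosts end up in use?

9

  60 → host 1 (new)  [load 60/330]
  240 → host 1  [load 300/330]
  40 → host 2 (new)  [load 40/330]
  240 → host 2  [load 280/330]
  250 → host 3 (new)  [load 250/330]
  100 → host 4 (new)  [load 100/330]
  90 → host 4  [load 190/330]
  240 → host 5 (new)  [load 240/330]
  80 → host 3  [load 330/330]
  90 → host 5  [load 330/330]
  180 → host 6 (new)  [load 180/330]
  210 → host 7 (new)  [load 210/330]
  220 → host 8 (new)  [load 220/330]
  190 → host 9 (new)  [load 190/330]
9 hosts opened.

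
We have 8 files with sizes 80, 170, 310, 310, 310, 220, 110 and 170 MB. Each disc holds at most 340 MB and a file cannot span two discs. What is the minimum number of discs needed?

Total = 310 + 310 + 310 + 220 + 170 + 170 + 110 + 80 = 1680 MB.
Lower bound: ⌈1680/340⌉ = 5 discs.
A packing using 6 discs:
  disc 1: 310 = 310
  disc 2: 310 = 310
  disc 3: 310 = 310
  disc 4: 220 + 110 = 330
  disc 5: 170 + 170 = 340
  disc 6: 80 = 80
No arrangement into 5 discs stays within capacity, so 6 is optimal.

6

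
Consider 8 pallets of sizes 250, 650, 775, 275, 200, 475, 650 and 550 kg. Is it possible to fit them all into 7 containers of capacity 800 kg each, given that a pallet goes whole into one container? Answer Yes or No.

Yes

A valid assignment using 6 containers:
  container 1: 775 = 775
  container 2: 650 = 650
  container 3: 650 = 650
  container 4: 550 + 250 = 800
  container 5: 475 + 275 = 750
  container 6: 200 = 200
That uses only 6 ≤ 7, so 7 containers are enough.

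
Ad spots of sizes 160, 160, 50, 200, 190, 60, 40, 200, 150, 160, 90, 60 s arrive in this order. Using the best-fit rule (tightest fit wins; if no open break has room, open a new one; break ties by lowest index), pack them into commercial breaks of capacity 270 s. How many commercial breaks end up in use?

  160 → break 1 (new)  [load 160/270]
  160 → break 2 (new)  [load 160/270]
  50 → break 1  [load 210/270]
  200 → break 3 (new)  [load 200/270]
  190 → break 4 (new)  [load 190/270]
  60 → break 1  [load 270/270]
  40 → break 3  [load 240/270]
  200 → break 5 (new)  [load 200/270]
  150 → break 6 (new)  [load 150/270]
  160 → break 7 (new)  [load 160/270]
  90 → break 2  [load 250/270]
  60 → break 5  [load 260/270]
7 commercial breaks opened.

7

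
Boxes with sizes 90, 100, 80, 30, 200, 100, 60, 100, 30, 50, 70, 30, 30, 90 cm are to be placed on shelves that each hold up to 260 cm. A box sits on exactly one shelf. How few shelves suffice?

5

Total = 200 + 100 + 100 + 100 + 90 + 90 + 80 + 70 + 60 + 50 + 30 + 30 + 30 + 30 = 1060 cm.
Lower bound: ⌈1060/260⌉ = 5 shelves.
A packing using 5 shelves:
  shelf 1: 200 + 60 = 260
  shelf 2: 100 + 100 + 50 = 250
  shelf 3: 100 + 90 + 70 = 260
  shelf 4: 90 + 80 + 30 + 30 + 30 = 260
  shelf 5: 30 = 30
This matches the lower bound, so 5 is optimal.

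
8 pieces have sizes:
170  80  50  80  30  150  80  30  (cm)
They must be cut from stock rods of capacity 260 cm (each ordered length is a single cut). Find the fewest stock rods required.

3

Total = 170 + 150 + 80 + 80 + 80 + 50 + 30 + 30 = 670 cm.
Lower bound: ⌈670/260⌉ = 3 stock rods.
A packing using 3 stock rods:
  stock rod 1: 170 + 80 = 250
  stock rod 2: 150 + 80 + 30 = 260
  stock rod 3: 80 + 50 + 30 = 160
This matches the lower bound, so 3 is optimal.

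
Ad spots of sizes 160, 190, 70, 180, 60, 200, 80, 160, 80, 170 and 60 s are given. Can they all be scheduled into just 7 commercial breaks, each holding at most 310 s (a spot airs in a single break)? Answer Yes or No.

Yes

A valid assignment using 6 commercial breaks:
  break 1: 200 + 80 = 280
  break 2: 190 + 80 = 270
  break 3: 180 + 70 + 60 = 310
  break 4: 170 + 60 = 230
  break 5: 160 = 160
  break 6: 160 = 160
That uses only 6 ≤ 7, so 7 commercial breaks are enough.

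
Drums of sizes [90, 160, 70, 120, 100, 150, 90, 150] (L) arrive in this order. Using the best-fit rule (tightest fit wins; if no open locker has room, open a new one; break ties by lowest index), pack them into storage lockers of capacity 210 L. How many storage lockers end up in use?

  90 → locker 1 (new)  [load 90/210]
  160 → locker 2 (new)  [load 160/210]
  70 → locker 1  [load 160/210]
  120 → locker 3 (new)  [load 120/210]
  100 → locker 4 (new)  [load 100/210]
  150 → locker 5 (new)  [load 150/210]
  90 → locker 3  [load 210/210]
  150 → locker 6 (new)  [load 150/210]
6 storage lockers opened.

6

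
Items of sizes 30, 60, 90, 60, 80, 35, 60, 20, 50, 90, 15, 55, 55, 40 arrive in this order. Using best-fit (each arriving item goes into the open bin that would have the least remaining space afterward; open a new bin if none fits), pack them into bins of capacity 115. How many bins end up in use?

  30 → bin 1 (new)  [load 30/115]
  60 → bin 1  [load 90/115]
  90 → bin 2 (new)  [load 90/115]
  60 → bin 3 (new)  [load 60/115]
  80 → bin 4 (new)  [load 80/115]
  35 → bin 4  [load 115/115]
  60 → bin 5 (new)  [load 60/115]
  20 → bin 1  [load 110/115]
  50 → bin 3  [load 110/115]
  90 → bin 6 (new)  [load 90/115]
  15 → bin 2  [load 105/115]
  55 → bin 5  [load 115/115]
  55 → bin 7 (new)  [load 55/115]
  40 → bin 7  [load 95/115]
7 bins opened.

7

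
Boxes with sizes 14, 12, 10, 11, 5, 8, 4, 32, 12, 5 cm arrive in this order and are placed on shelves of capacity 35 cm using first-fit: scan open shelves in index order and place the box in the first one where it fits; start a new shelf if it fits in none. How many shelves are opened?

  14 → shelf 1 (new)  [load 14/35]
  12 → shelf 1  [load 26/35]
  10 → shelf 2 (new)  [load 10/35]
  11 → shelf 2  [load 21/35]
  5 → shelf 1  [load 31/35]
  8 → shelf 2  [load 29/35]
  4 → shelf 1  [load 35/35]
  32 → shelf 3 (new)  [load 32/35]
  12 → shelf 4 (new)  [load 12/35]
  5 → shelf 2  [load 34/35]
4 shelves opened.

4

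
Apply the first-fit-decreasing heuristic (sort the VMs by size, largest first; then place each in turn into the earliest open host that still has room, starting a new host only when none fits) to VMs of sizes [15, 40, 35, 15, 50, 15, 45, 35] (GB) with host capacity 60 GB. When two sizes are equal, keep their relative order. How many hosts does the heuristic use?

Sorted descending: 50, 45, 40, 35, 35, 15, 15, 15.
  50 → host 1 (new)  [load 50/60]
  45 → host 2 (new)  [load 45/60]
  40 → host 3 (new)  [load 40/60]
  35 → host 4 (new)  [load 35/60]
  35 → host 5 (new)  [load 35/60]
  15 → host 2  [load 60/60]
  15 → host 3  [load 55/60]
  15 → host 4  [load 50/60]
5 hosts opened.

5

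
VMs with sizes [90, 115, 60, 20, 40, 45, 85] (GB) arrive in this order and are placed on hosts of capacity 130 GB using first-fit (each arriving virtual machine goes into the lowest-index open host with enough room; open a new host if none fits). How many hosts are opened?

4

  90 → host 1 (new)  [load 90/130]
  115 → host 2 (new)  [load 115/130]
  60 → host 3 (new)  [load 60/130]
  20 → host 1  [load 110/130]
  40 → host 3  [load 100/130]
  45 → host 4 (new)  [load 45/130]
  85 → host 4  [load 130/130]
4 hosts opened.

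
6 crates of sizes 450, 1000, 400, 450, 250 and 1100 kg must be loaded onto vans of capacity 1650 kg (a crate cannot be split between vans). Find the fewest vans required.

3

Total = 1100 + 1000 + 450 + 450 + 400 + 250 = 3650 kg.
Lower bound: ⌈3650/1650⌉ = 3 vans.
A packing using 3 vans:
  van 1: 1100 + 450 = 1550
  van 2: 1000 + 450 = 1450
  van 3: 400 + 250 = 650
This matches the lower bound, so 3 is optimal.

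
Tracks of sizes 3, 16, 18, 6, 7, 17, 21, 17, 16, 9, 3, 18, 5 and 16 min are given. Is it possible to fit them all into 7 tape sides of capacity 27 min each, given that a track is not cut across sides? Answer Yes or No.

Total = 172 min; ⌈172/27⌉ = 7.
8 tracks each exceed half the capacity and cannot share a side, forcing at least 8 tape sides.
At least 8 tape sides are required, but only 7 are allowed.

No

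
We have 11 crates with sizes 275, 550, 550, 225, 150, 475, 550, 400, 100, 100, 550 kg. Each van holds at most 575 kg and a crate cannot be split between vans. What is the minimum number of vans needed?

Total = 550 + 550 + 550 + 550 + 475 + 400 + 275 + 225 + 150 + 100 + 100 = 3925 kg.
Lower bound: ⌈3925/575⌉ = 7 vans.
A packing using 8 vans:
  van 1: 550 = 550
  van 2: 550 = 550
  van 3: 550 = 550
  van 4: 550 = 550
  van 5: 475 + 100 = 575
  van 6: 400 + 150 = 550
  van 7: 275 + 225 = 500
  van 8: 100 = 100
No arrangement into 7 vans stays within capacity, so 8 is optimal.

8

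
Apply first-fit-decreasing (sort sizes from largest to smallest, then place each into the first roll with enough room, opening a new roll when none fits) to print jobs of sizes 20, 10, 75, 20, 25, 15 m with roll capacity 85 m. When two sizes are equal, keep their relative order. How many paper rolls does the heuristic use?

2

Sorted descending: 75, 25, 20, 20, 15, 10.
  75 → roll 1 (new)  [load 75/85]
  25 → roll 2 (new)  [load 25/85]
  20 → roll 2  [load 45/85]
  20 → roll 2  [load 65/85]
  15 → roll 2  [load 80/85]
  10 → roll 1  [load 85/85]
2 paper rolls opened.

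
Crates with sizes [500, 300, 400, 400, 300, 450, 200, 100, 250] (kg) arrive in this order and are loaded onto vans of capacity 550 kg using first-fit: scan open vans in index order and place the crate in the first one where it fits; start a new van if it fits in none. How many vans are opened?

  500 → van 1 (new)  [load 500/550]
  300 → van 2 (new)  [load 300/550]
  400 → van 3 (new)  [load 400/550]
  400 → van 4 (new)  [load 400/550]
  300 → van 5 (new)  [load 300/550]
  450 → van 6 (new)  [load 450/550]
  200 → van 2  [load 500/550]
  100 → van 3  [load 500/550]
  250 → van 5  [load 550/550]
6 vans opened.

6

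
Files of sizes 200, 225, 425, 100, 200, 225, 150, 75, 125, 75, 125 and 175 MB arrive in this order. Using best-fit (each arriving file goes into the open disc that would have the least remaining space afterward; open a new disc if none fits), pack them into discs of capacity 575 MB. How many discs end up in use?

  200 → disc 1 (new)  [load 200/575]
  225 → disc 1  [load 425/575]
  425 → disc 2 (new)  [load 425/575]
  100 → disc 1  [load 525/575]
  200 → disc 3 (new)  [load 200/575]
  225 → disc 3  [load 425/575]
  150 → disc 2  [load 575/575]
  75 → disc 3  [load 500/575]
  125 → disc 4 (new)  [load 125/575]
  75 → disc 3  [load 575/575]
  125 → disc 4  [load 250/575]
  175 → disc 4  [load 425/575]
4 discs opened.

4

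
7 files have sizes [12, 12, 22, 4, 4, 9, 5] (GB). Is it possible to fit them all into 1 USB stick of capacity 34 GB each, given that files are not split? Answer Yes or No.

Total = 68 GB; ⌈68/34⌉ = 2.
At least 2 USB sticks are required, but only 1 is allowed.

No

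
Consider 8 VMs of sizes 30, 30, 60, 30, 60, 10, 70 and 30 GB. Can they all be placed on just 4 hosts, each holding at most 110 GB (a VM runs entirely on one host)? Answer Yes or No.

Yes

A valid assignment using 4 hosts:
  host 1: 70 + 30 + 10 = 110
  host 2: 60 + 30 = 90
  host 3: 60 + 30 = 90
  host 4: 30 = 30
Every load is within 110 GB, so 4 hosts suffice.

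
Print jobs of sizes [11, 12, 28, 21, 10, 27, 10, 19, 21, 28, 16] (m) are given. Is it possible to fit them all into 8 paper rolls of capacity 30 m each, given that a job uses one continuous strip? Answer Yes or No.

A valid assignment using 8 paper rolls:
  roll 1: 28 = 28
  roll 2: 28 = 28
  roll 3: 27 = 27
  roll 4: 21 = 21
  roll 5: 21 = 21
  roll 6: 19 + 11 = 30
  roll 7: 16 + 12 = 28
  roll 8: 10 + 10 = 20
Every load is within 30 m, so 8 paper rolls suffice.

Yes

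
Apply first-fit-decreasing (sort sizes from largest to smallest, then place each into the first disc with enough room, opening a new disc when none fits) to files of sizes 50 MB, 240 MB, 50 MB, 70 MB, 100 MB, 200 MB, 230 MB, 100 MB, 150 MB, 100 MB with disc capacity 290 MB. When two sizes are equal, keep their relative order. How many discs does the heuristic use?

Sorted descending: 240, 230, 200, 150, 100, 100, 100, 70, 50, 50.
  240 → disc 1 (new)  [load 240/290]
  230 → disc 2 (new)  [load 230/290]
  200 → disc 3 (new)  [load 200/290]
  150 → disc 4 (new)  [load 150/290]
  100 → disc 4  [load 250/290]
  100 → disc 5 (new)  [load 100/290]
  100 → disc 5  [load 200/290]
  70 → disc 3  [load 270/290]
  50 → disc 1  [load 290/290]
  50 → disc 2  [load 280/290]
5 discs opened.

5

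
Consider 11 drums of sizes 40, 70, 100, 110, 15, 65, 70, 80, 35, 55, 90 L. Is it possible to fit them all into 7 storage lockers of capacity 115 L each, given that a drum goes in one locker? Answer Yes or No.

Total = 730 L; ⌈730/115⌉ = 7.
The bound of 7 does not rule out 7, but exhaustive search shows no assignment into 7 storage lockers of capacity 115 L exists — the minimum is 8.

No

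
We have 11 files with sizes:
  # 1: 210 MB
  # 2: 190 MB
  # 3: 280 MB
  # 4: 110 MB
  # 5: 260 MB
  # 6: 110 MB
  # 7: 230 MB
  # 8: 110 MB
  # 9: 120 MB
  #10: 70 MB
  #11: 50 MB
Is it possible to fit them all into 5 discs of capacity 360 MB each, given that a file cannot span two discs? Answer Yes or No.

Total = 1740 MB; ⌈1740/360⌉ = 5.
The bound of 5 does not rule out 5, but exhaustive search shows no assignment into 5 discs of capacity 360 MB exists — the minimum is 6.

No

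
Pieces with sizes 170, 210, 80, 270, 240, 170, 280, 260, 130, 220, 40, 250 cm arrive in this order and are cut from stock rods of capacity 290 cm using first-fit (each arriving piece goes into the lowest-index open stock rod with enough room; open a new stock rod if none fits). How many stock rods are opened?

10

  170 → stock rod 1 (new)  [load 170/290]
  210 → stock rod 2 (new)  [load 210/290]
  80 → stock rod 1  [load 250/290]
  270 → stock rod 3 (new)  [load 270/290]
  240 → stock rod 4 (new)  [load 240/290]
  170 → stock rod 5 (new)  [load 170/290]
  280 → stock rod 6 (new)  [load 280/290]
  260 → stock rod 7 (new)  [load 260/290]
  130 → stock rod 8 (new)  [load 130/290]
  220 → stock rod 9 (new)  [load 220/290]
  40 → stock rod 1  [load 290/290]
  250 → stock rod 10 (new)  [load 250/290]
10 stock rods opened.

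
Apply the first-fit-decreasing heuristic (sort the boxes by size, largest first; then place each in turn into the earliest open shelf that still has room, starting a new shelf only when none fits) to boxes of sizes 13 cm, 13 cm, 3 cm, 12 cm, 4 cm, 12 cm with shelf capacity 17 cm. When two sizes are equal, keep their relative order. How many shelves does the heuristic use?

Sorted descending: 13, 13, 12, 12, 4, 3.
  13 → shelf 1 (new)  [load 13/17]
  13 → shelf 2 (new)  [load 13/17]
  12 → shelf 3 (new)  [load 12/17]
  12 → shelf 4 (new)  [load 12/17]
  4 → shelf 1  [load 17/17]
  3 → shelf 2  [load 16/17]
4 shelves opened.

4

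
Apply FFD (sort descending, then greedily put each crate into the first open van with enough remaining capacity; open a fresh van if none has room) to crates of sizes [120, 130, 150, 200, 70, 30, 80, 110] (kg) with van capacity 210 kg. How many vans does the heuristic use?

5

Sorted descending: 200, 150, 130, 120, 110, 80, 70, 30.
  200 → van 1 (new)  [load 200/210]
  150 → van 2 (new)  [load 150/210]
  130 → van 3 (new)  [load 130/210]
  120 → van 4 (new)  [load 120/210]
  110 → van 5 (new)  [load 110/210]
  80 → van 3  [load 210/210]
  70 → van 4  [load 190/210]
  30 → van 2  [load 180/210]
5 vans opened.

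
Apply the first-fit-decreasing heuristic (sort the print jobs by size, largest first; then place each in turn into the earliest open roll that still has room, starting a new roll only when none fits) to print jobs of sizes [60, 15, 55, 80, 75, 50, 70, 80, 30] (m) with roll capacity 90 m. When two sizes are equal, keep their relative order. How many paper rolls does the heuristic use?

7

Sorted descending: 80, 80, 75, 70, 60, 55, 50, 30, 15.
  80 → roll 1 (new)  [load 80/90]
  80 → roll 2 (new)  [load 80/90]
  75 → roll 3 (new)  [load 75/90]
  70 → roll 4 (new)  [load 70/90]
  60 → roll 5 (new)  [load 60/90]
  55 → roll 6 (new)  [load 55/90]
  50 → roll 7 (new)  [load 50/90]
  30 → roll 5  [load 90/90]
  15 → roll 3  [load 90/90]
7 paper rolls opened.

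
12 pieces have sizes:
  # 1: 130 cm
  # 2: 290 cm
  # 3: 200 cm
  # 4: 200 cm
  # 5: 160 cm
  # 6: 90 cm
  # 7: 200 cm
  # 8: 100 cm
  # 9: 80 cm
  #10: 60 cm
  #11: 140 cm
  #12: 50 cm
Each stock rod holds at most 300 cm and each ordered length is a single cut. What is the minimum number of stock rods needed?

6

Total = 290 + 200 + 200 + 200 + 160 + 140 + 130 + 100 + 90 + 80 + 60 + 50 = 1700 cm.
Lower bound: ⌈1700/300⌉ = 6 stock rods.
A packing using 6 stock rods:
  stock rod 1: 290 = 290
  stock rod 2: 200 + 100 = 300
  stock rod 3: 200 + 90 = 290
  stock rod 4: 200 + 80 = 280
  stock rod 5: 160 + 140 = 300
  stock rod 6: 130 + 60 + 50 = 240
This matches the lower bound, so 6 is optimal.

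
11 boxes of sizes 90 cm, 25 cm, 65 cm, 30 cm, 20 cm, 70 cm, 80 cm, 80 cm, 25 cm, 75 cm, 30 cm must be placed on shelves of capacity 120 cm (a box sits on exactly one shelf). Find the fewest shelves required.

Total = 90 + 80 + 80 + 75 + 70 + 65 + 30 + 30 + 25 + 25 + 20 = 590 cm.
Lower bound: ⌈590/120⌉ = 5 shelves.
Also, 6 boxes each exceed 60 cm, and no two of those can share a shelf, so at least 6 shelves are needed.
A packing using 6 shelves:
  shelf 1: 90 + 30 = 120
  shelf 2: 80 + 30 = 110
  shelf 3: 80 + 25 = 105
  shelf 4: 75 + 25 + 20 = 120
  shelf 5: 70 = 70
  shelf 6: 65 = 65
This matches the lower bound, so 6 is optimal.

6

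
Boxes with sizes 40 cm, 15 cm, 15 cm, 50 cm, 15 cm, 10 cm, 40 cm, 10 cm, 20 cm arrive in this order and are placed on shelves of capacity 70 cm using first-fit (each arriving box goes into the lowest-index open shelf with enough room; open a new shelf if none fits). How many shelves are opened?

4

  40 → shelf 1 (new)  [load 40/70]
  15 → shelf 1  [load 55/70]
  15 → shelf 1  [load 70/70]
  50 → shelf 2 (new)  [load 50/70]
  15 → shelf 2  [load 65/70]
  10 → shelf 3 (new)  [load 10/70]
  40 → shelf 3  [load 50/70]
  10 → shelf 3  [load 60/70]
  20 → shelf 4 (new)  [load 20/70]
4 shelves opened.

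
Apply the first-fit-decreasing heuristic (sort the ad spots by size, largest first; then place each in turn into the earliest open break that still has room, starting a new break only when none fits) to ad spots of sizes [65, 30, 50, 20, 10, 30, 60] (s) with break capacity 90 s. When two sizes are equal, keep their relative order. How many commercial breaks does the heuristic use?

3

Sorted descending: 65, 60, 50, 30, 30, 20, 10.
  65 → break 1 (new)  [load 65/90]
  60 → break 2 (new)  [load 60/90]
  50 → break 3 (new)  [load 50/90]
  30 → break 2  [load 90/90]
  30 → break 3  [load 80/90]
  20 → break 1  [load 85/90]
  10 → break 3  [load 90/90]
3 commercial breaks opened.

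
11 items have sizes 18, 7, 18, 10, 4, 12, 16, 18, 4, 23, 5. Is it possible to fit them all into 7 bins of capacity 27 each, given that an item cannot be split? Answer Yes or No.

A valid assignment using 6 bins:
  bin 1: 23 + 4 = 27
  bin 2: 18 + 7 = 25
  bin 3: 18 + 5 + 4 = 27
  bin 4: 18 = 18
  bin 5: 16 + 10 = 26
  bin 6: 12 = 12
That uses only 6 ≤ 7, so 7 bins are enough.

Yes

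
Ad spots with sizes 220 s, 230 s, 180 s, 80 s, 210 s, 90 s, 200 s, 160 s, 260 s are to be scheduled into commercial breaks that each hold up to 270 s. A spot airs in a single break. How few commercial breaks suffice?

Total = 260 + 230 + 220 + 210 + 200 + 180 + 160 + 90 + 80 = 1630 s.
Lower bound: ⌈1630/270⌉ = 7 commercial breaks.
A packing using 7 commercial breaks:
  break 1: 260 = 260
  break 2: 230 = 230
  break 3: 220 = 220
  break 4: 210 = 210
  break 5: 200 = 200
  break 6: 180 + 90 = 270
  break 7: 160 + 80 = 240
This matches the lower bound, so 7 is optimal.

7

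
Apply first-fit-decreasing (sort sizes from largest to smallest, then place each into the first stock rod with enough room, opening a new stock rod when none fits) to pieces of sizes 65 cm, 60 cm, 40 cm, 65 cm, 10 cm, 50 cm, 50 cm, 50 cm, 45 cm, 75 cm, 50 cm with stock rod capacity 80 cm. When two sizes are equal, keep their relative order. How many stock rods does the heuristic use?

10

Sorted descending: 75, 65, 65, 60, 50, 50, 50, 50, 45, 40, 10.
  75 → stock rod 1 (new)  [load 75/80]
  65 → stock rod 2 (new)  [load 65/80]
  65 → stock rod 3 (new)  [load 65/80]
  60 → stock rod 4 (new)  [load 60/80]
  50 → stock rod 5 (new)  [load 50/80]
  50 → stock rod 6 (new)  [load 50/80]
  50 → stock rod 7 (new)  [load 50/80]
  50 → stock rod 8 (new)  [load 50/80]
  45 → stock rod 9 (new)  [load 45/80]
  40 → stock rod 10 (new)  [load 40/80]
  10 → stock rod 2  [load 75/80]
10 stock rods opened.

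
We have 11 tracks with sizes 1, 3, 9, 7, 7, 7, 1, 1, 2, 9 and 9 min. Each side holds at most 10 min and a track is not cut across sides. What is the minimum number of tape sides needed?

Total = 9 + 9 + 9 + 7 + 7 + 7 + 3 + 2 + 1 + 1 + 1 = 56 min.
Lower bound: ⌈56/10⌉ = 6 tape sides.
A packing using 6 tape sides:
  side 1: 9 + 1 = 10
  side 2: 9 + 1 = 10
  side 3: 9 + 1 = 10
  side 4: 7 + 3 = 10
  side 5: 7 + 2 = 9
  side 6: 7 = 7
This matches the lower bound, so 6 is optimal.

6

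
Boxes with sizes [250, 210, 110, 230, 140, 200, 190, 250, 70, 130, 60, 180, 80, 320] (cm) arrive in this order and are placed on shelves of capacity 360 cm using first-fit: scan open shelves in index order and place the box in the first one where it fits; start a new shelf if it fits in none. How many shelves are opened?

8

  250 → shelf 1 (new)  [load 250/360]
  210 → shelf 2 (new)  [load 210/360]
  110 → shelf 1  [load 360/360]
  230 → shelf 3 (new)  [load 230/360]
  140 → shelf 2  [load 350/360]
  200 → shelf 4 (new)  [load 200/360]
  190 → shelf 5 (new)  [load 190/360]
  250 → shelf 6 (new)  [load 250/360]
  70 → shelf 3  [load 300/360]
  130 → shelf 4  [load 330/360]
  60 → shelf 3  [load 360/360]
  180 → shelf 7 (new)  [load 180/360]
  80 → shelf 5  [load 270/360]
  320 → shelf 8 (new)  [load 320/360]
8 shelves opened.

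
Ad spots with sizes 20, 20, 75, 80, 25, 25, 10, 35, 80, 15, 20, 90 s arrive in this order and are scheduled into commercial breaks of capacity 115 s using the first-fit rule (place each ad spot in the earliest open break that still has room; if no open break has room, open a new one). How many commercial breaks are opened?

5

  20 → break 1 (new)  [load 20/115]
  20 → break 1  [load 40/115]
  75 → break 1  [load 115/115]
  80 → break 2 (new)  [load 80/115]
  25 → break 2  [load 105/115]
  25 → break 3 (new)  [load 25/115]
  10 → break 2  [load 115/115]
  35 → break 3  [load 60/115]
  80 → break 4 (new)  [load 80/115]
  15 → break 3  [load 75/115]
  20 → break 3  [load 95/115]
  90 → break 5 (new)  [load 90/115]
5 commercial breaks opened.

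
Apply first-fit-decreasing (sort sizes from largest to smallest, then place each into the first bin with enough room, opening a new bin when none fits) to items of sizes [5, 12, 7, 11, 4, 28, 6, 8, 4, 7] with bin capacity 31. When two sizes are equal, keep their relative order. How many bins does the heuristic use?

4

Sorted descending: 28, 12, 11, 8, 7, 7, 6, 5, 4, 4.
  28 → bin 1 (new)  [load 28/31]
  12 → bin 2 (new)  [load 12/31]
  11 → bin 2  [load 23/31]
  8 → bin 2  [load 31/31]
  7 → bin 3 (new)  [load 7/31]
  7 → bin 3  [load 14/31]
  6 → bin 3  [load 20/31]
  5 → bin 3  [load 25/31]
  4 → bin 3  [load 29/31]
  4 → bin 4 (new)  [load 4/31]
4 bins opened.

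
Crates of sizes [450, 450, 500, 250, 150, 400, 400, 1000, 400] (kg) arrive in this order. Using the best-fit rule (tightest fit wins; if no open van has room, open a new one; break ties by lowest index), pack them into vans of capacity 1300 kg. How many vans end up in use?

4

  450 → van 1 (new)  [load 450/1300]
  450 → van 1  [load 900/1300]
  500 → van 2 (new)  [load 500/1300]
  250 → van 1  [load 1150/1300]
  150 → van 1  [load 1300/1300]
  400 → van 2  [load 900/1300]
  400 → van 2  [load 1300/1300]
  1000 → van 3 (new)  [load 1000/1300]
  400 → van 4 (new)  [load 400/1300]
4 vans opened.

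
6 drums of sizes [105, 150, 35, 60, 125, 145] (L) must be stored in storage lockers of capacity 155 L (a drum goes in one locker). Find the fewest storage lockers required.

Total = 150 + 145 + 125 + 105 + 60 + 35 = 620 L.
Lower bound: ⌈620/155⌉ = 4 storage lockers.
A packing using 5 storage lockers:
  locker 1: 150 = 150
  locker 2: 145 = 145
  locker 3: 125 = 125
  locker 4: 105 + 35 = 140
  locker 5: 60 = 60
No arrangement into 4 storage lockers stays within capacity, so 5 is optimal.

5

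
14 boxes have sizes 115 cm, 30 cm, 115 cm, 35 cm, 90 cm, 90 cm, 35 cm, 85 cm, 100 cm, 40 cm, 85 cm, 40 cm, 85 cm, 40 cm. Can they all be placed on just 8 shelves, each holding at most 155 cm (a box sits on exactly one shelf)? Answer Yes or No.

Yes

A valid assignment using 8 shelves:
  shelf 1: 115 + 40 = 155
  shelf 2: 115 + 40 = 155
  shelf 3: 100 + 40 = 140
  shelf 4: 90 + 35 + 30 = 155
  shelf 5: 90 + 35 = 125
  shelf 6: 85 = 85
  shelf 7: 85 = 85
  shelf 8: 85 = 85
Every load is within 155 cm, so 8 shelves suffice.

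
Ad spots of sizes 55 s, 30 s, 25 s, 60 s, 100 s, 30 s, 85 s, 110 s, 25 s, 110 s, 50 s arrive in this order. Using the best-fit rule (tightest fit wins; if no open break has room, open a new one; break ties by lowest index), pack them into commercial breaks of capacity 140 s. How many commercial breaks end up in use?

  55 → break 1 (new)  [load 55/140]
  30 → break 1  [load 85/140]
  25 → break 1  [load 110/140]
  60 → break 2 (new)  [load 60/140]
  100 → break 3 (new)  [load 100/140]
  30 → break 1  [load 140/140]
  85 → break 4 (new)  [load 85/140]
  110 → break 5 (new)  [load 110/140]
  25 → break 5  [load 135/140]
  110 → break 6 (new)  [load 110/140]
  50 → break 4  [load 135/140]
6 commercial breaks opened.

6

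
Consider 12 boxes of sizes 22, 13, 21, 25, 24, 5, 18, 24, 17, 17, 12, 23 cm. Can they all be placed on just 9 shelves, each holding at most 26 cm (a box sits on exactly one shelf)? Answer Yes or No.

No

Total = 221 cm; ⌈221/26⌉ = 9.
The bound of 9 does not rule out 9, but exhaustive search shows no assignment into 9 shelves of capacity 26 cm exists — the minimum is 10.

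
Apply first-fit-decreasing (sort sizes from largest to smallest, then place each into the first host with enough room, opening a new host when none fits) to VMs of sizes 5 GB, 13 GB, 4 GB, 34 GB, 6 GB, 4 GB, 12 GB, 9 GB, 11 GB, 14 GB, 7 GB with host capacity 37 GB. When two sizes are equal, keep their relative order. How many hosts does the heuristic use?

4

Sorted descending: 34, 14, 13, 12, 11, 9, 7, 6, 5, 4, 4.
  34 → host 1 (new)  [load 34/37]
  14 → host 2 (new)  [load 14/37]
  13 → host 2  [load 27/37]
  12 → host 3 (new)  [load 12/37]
  11 → host 3  [load 23/37]
  9 → host 2  [load 36/37]
  7 → host 3  [load 30/37]
  6 → host 3  [load 36/37]
  5 → host 4 (new)  [load 5/37]
  4 → host 4  [load 9/37]
  4 → host 4  [load 13/37]
4 hosts opened.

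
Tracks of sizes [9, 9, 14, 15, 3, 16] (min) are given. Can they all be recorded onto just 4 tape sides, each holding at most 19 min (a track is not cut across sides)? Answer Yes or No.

A valid assignment using 4 tape sides:
  side 1: 16 + 3 = 19
  side 2: 15 = 15
  side 3: 14 = 14
  side 4: 9 + 9 = 18
Every load is within 19 min, so 4 tape sides suffice.

Yes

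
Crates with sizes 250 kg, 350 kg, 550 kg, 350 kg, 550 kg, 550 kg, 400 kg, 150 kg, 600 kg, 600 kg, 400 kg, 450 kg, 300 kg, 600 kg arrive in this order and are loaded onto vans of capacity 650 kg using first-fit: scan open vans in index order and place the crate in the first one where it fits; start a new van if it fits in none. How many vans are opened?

  250 → van 1 (new)  [load 250/650]
  350 → van 1  [load 600/650]
  550 → van 2 (new)  [load 550/650]
  350 → van 3 (new)  [load 350/650]
  550 → van 4 (new)  [load 550/650]
  550 → van 5 (new)  [load 550/650]
  400 → van 6 (new)  [load 400/650]
  150 → van 3  [load 500/650]
  600 → van 7 (new)  [load 600/650]
  600 → van 8 (new)  [load 600/650]
  400 → van 9 (new)  [load 400/650]
  450 → van 10 (new)  [load 450/650]
  300 → van 11 (new)  [load 300/650]
  600 → van 12 (new)  [load 600/650]
12 vans opened.

12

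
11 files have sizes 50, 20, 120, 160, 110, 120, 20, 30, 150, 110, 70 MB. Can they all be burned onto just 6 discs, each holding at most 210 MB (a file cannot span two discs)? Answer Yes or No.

Yes

A valid assignment using 6 discs:
  disc 1: 160 + 50 = 210
  disc 2: 150 + 30 + 20 = 200
  disc 3: 120 + 70 + 20 = 210
  disc 4: 120 = 120
  disc 5: 110 = 110
  disc 6: 110 = 110
Every load is within 210 MB, so 6 discs suffice.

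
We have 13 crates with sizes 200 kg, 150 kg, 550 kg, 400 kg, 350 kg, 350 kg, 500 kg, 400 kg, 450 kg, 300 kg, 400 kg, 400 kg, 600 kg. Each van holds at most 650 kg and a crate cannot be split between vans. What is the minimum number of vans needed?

10

Total = 600 + 550 + 500 + 450 + 400 + 400 + 400 + 400 + 350 + 350 + 300 + 200 + 150 = 5050 kg.
Lower bound: ⌈5050/650⌉ = 8 vans.
Also, 10 crates each exceed 325 kg, and no two of those can share a van, so at least 10 vans are needed.
A packing using 10 vans:
  van 1: 600 = 600
  van 2: 550 = 550
  van 3: 500 + 150 = 650
  van 4: 450 + 200 = 650
  van 5: 400 = 400
  van 6: 400 = 400
  van 7: 400 = 400
  van 8: 400 = 400
  van 9: 350 + 300 = 650
  van 10: 350 = 350
This matches the lower bound, so 10 is optimal.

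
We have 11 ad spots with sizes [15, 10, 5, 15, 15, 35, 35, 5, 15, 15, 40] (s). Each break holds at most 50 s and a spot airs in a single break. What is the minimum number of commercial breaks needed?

Total = 40 + 35 + 35 + 15 + 15 + 15 + 15 + 15 + 10 + 5 + 5 = 205 s.
Lower bound: ⌈205/50⌉ = 5 commercial breaks.
A packing using 5 commercial breaks:
  break 1: 40 + 10 = 50
  break 2: 35 + 15 = 50
  break 3: 35 + 15 = 50
  break 4: 15 + 15 + 15 + 5 = 50
  break 5: 5 = 5
This matches the lower bound, so 5 is optimal.

5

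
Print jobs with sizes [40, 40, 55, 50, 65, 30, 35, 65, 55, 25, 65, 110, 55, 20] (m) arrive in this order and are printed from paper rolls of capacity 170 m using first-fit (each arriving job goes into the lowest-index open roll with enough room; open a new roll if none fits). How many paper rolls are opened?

5

  40 → roll 1 (new)  [load 40/170]
  40 → roll 1  [load 80/170]
  55 → roll 1  [load 135/170]
  50 → roll 2 (new)  [load 50/170]
  65 → roll 2  [load 115/170]
  30 → roll 1  [load 165/170]
  35 → roll 2  [load 150/170]
  65 → roll 3 (new)  [load 65/170]
  55 → roll 3  [load 120/170]
  25 → roll 3  [load 145/170]
  65 → roll 4 (new)  [load 65/170]
  110 → roll 5 (new)  [load 110/170]
  55 → roll 4  [load 120/170]
  20 → roll 2  [load 170/170]
5 paper rolls opened.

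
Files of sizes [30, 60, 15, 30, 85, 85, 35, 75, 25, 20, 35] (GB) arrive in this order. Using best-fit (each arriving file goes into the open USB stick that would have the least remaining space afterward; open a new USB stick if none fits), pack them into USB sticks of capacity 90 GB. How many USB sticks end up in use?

  30 → USB stick 1 (new)  [load 30/90]
  60 → USB stick 1  [load 90/90]
  15 → USB stick 2 (new)  [load 15/90]
  30 → USB stick 2  [load 45/90]
  85 → USB stick 3 (new)  [load 85/90]
  85 → USB stick 4 (new)  [load 85/90]
  35 → USB stick 2  [load 80/90]
  75 → USB stick 5 (new)  [load 75/90]
  25 → USB stick 6 (new)  [load 25/90]
  20 → USB stick 6  [load 45/90]
  35 → USB stick 6  [load 80/90]
6 USB sticks opened.

6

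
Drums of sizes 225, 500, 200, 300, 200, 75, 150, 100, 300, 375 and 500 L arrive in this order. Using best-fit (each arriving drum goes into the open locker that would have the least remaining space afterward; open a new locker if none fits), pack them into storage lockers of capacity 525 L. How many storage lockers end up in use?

7

  225 → locker 1 (new)  [load 225/525]
  500 → locker 2 (new)  [load 500/525]
  200 → locker 1  [load 425/525]
  300 → locker 3 (new)  [load 300/525]
  200 → locker 3  [load 500/525]
  75 → locker 1  [load 500/525]
  150 → locker 4 (new)  [load 150/525]
  100 → locker 4  [load 250/525]
  300 → locker 5 (new)  [load 300/525]
  375 → locker 6 (new)  [load 375/525]
  500 → locker 7 (new)  [load 500/525]
7 storage lockers opened.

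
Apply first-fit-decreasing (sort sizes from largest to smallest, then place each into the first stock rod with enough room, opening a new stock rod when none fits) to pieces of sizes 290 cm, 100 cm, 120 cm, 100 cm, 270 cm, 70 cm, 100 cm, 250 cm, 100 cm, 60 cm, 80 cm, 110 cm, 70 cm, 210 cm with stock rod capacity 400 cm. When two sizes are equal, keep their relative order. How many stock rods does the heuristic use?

Sorted descending: 290, 270, 250, 210, 120, 110, 100, 100, 100, 100, 80, 70, 70, 60.
  290 → stock rod 1 (new)  [load 290/400]
  270 → stock rod 2 (new)  [load 270/400]
  250 → stock rod 3 (new)  [load 250/400]
  210 → stock rod 4 (new)  [load 210/400]
  120 → stock rod 2  [load 390/400]
  110 → stock rod 1  [load 400/400]
  100 → stock rod 3  [load 350/400]
  100 → stock rod 4  [load 310/400]
  100 → stock rod 5 (new)  [load 100/400]
  100 → stock rod 5  [load 200/400]
  80 → stock rod 4  [load 390/400]
  70 → stock rod 5  [load 270/400]
  70 → stock rod 5  [load 340/400]
  60 → stock rod 5  [load 400/400]
5 stock rods opened.

5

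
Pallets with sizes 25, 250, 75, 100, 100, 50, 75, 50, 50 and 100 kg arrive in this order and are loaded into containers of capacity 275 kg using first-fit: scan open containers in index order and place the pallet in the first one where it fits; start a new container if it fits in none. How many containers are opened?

4

  25 → container 1 (new)  [load 25/275]
  250 → container 1  [load 275/275]
  75 → container 2 (new)  [load 75/275]
  100 → container 2  [load 175/275]
  100 → container 2  [load 275/275]
  50 → container 3 (new)  [load 50/275]
  75 → container 3  [load 125/275]
  50 → container 3  [load 175/275]
  50 → container 3  [load 225/275]
  100 → container 4 (new)  [load 100/275]
4 containers opened.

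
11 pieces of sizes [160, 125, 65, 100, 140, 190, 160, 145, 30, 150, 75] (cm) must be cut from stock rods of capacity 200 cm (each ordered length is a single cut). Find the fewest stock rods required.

8

Total = 190 + 160 + 160 + 150 + 145 + 140 + 125 + 100 + 75 + 65 + 30 = 1340 cm.
Lower bound: ⌈1340/200⌉ = 7 stock rods.
A packing using 8 stock rods:
  stock rod 1: 190 = 190
  stock rod 2: 160 + 30 = 190
  stock rod 3: 160 = 160
  stock rod 4: 150 = 150
  stock rod 5: 145 = 145
  stock rod 6: 140 = 140
  stock rod 7: 125 + 75 = 200
  stock rod 8: 100 + 65 = 165
No arrangement into 7 stock rods stays within capacity, so 8 is optimal.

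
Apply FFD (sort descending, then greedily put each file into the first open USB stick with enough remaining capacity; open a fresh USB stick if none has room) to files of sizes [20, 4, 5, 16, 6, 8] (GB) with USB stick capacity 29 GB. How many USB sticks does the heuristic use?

Sorted descending: 20, 16, 8, 6, 5, 4.
  20 → USB stick 1 (new)  [load 20/29]
  16 → USB stick 2 (new)  [load 16/29]
  8 → USB stick 1  [load 28/29]
  6 → USB stick 2  [load 22/29]
  5 → USB stick 2  [load 27/29]
  4 → USB stick 3 (new)  [load 4/29]
3 USB sticks opened.

3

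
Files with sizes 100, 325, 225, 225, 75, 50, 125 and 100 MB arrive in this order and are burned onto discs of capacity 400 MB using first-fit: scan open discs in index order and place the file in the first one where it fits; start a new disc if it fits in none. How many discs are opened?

  100 → disc 1 (new)  [load 100/400]
  325 → disc 2 (new)  [load 325/400]
  225 → disc 1  [load 325/400]
  225 → disc 3 (new)  [load 225/400]
  75 → disc 1  [load 400/400]
  50 → disc 2  [load 375/400]
  125 → disc 3  [load 350/400]
  100 → disc 4 (new)  [load 100/400]
4 discs opened.

4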